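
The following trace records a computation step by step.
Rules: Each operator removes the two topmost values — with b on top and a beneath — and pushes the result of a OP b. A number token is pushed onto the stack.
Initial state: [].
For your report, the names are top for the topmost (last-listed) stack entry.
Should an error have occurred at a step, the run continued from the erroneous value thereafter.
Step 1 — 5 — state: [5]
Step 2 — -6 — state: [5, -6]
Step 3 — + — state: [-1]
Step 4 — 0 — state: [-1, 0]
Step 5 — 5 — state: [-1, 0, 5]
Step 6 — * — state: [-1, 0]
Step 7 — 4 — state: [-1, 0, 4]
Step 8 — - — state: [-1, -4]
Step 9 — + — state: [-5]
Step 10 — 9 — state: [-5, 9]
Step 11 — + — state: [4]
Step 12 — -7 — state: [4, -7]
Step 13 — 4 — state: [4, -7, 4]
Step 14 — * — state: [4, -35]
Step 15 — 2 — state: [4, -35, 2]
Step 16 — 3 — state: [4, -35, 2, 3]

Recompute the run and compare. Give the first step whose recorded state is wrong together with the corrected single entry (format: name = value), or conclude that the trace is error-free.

step 14, top = -28

1. push 5: top = 5 (same as recorded)
2. push -6: top = -6 (agrees with the trace)
3. 5 + -6 = -1 (no discrepancy)
4. push 0: top = 0 (consistent with the trace)
5. push 5: top = 5 (matches)
6. 0 * 5 = 0 (exactly as logged)
7. push 4: top = 4 (verified)
8. 0 - 4 = -4 (agrees with the trace)
9. -1 + -4 = -5 (exactly as logged)
10. push 9: top = 9 (consistent with the trace)
11. -5 + 9 = 4 (exactly as logged)
12. push -7: top = -7 (confirmed correct)
13. push 4: top = 4 (consistent with the trace)
14. -7 * 4 = -28 (a discrepancy with the trace)
Conclusion: step 14 carries the first error; the entry should be top = -28.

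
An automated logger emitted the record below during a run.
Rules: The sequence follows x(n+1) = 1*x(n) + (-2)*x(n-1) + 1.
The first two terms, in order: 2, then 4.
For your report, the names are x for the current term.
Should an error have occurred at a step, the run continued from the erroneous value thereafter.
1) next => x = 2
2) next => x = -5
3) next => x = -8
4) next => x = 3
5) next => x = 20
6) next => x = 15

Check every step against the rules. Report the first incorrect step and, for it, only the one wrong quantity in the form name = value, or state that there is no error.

Recomputing the run from the initial state:
step 1: x = 1
step 2: x = -6
step 3: x = -7
step 4: x = 6
step 5: x = 21
step 6: x = 10
The first disagreement with the record is at step 1, where the value should be x = 1.

step 1, x = 1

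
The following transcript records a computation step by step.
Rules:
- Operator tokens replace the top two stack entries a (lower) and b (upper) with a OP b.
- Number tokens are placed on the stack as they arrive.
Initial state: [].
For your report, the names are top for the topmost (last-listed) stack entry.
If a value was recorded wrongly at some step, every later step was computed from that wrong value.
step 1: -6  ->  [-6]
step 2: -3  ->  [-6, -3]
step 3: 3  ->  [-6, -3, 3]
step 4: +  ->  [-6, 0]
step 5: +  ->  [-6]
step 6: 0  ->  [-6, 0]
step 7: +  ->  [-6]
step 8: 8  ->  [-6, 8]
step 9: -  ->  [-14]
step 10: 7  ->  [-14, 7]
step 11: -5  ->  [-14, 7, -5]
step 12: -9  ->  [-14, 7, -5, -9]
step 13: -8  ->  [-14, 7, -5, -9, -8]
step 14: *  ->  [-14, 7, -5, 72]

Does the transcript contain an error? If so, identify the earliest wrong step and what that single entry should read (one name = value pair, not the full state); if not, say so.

no error

Recomputing the run from the initial state:
step 1: [-6]
step 2: [-6, -3]
step 3: [-6, -3, 3]
step 4: [-6, 0]
step 5: [-6]
step 6: [-6, 0]
step 7: [-6]
step 8: [-6, 8]
step 9: [-14]
step 10: [-14, 7]
step 11: [-14, 7, -5]
step 12: [-14, 7, -5, -9]
step 13: [-14, 7, -5, -9, -8]
step 14: [-14, 7, -5, 72]
This matches the transcript at every step.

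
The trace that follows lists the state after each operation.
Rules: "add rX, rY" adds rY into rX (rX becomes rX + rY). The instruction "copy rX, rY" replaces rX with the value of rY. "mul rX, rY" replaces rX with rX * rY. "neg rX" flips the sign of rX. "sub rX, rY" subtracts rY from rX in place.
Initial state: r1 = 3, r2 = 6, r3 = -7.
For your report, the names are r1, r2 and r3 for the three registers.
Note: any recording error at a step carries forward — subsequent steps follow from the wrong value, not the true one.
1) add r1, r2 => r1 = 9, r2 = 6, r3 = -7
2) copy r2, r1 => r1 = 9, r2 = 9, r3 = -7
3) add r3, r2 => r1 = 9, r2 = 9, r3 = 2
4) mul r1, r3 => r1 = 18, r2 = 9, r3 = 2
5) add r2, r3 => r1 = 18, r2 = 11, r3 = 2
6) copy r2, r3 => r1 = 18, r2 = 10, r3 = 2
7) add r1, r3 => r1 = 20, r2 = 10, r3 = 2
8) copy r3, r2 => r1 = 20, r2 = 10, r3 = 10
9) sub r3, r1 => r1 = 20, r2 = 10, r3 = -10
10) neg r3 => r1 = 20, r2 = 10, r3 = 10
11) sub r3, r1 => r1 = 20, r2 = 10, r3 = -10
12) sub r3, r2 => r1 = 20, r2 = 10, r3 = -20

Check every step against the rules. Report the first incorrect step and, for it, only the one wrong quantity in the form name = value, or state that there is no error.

step 6, r2 = 2

Step 1: r1 = 3 + 6 = 9 — consistent with the trace.
Step 2: r2 = 9 — agrees with the trace.
Step 3: r3 = -7 + 9 = 2 — checks out.
Step 4: r1 = 9 * 2 = 18 — no discrepancy.
Step 5: r2 = 9 + 2 = 11 — same as recorded.
Step 6: r2 = 2 — the recorded entry deviates here.
Conclusion: step 6 carries the first error; the entry should be r2 = 2.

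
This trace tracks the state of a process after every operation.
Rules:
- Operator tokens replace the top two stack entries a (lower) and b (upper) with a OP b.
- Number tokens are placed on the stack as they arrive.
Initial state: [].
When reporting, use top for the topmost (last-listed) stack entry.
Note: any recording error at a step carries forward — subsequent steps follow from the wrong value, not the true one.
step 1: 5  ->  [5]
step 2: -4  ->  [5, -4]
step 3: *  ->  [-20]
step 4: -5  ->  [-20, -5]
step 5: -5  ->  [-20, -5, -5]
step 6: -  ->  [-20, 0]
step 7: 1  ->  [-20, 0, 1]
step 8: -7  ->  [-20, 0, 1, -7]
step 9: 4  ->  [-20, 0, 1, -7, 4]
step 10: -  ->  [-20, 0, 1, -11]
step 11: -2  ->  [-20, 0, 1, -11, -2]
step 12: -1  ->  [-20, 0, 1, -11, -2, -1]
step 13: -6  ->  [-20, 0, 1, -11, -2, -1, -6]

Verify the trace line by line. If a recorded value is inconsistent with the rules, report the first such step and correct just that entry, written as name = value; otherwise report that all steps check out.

no error

step 1: push 5: top = 5 -> confirmed correct
step 2: push -4: top = -4 -> exactly as logged
step 3: 5 * -4 = -20 -> no discrepancy
step 4: push -5: top = -5 -> in agreement
step 5: push -5: top = -5 -> checks out
step 6: -5 - -5 = 0 -> checks out
step 7: push 1: top = 1 -> verified
step 8: push -7: top = -7 -> consistent with the trace
step 9: push 4: top = 4 -> checks out
step 10: -7 - 4 = -11 -> no discrepancy
step 11: push -2: top = -2 -> in agreement
step 12: push -1: top = -1 -> consistent with the trace
step 13: push -6: top = -6 -> exactly as logged
No step deviates from the rules.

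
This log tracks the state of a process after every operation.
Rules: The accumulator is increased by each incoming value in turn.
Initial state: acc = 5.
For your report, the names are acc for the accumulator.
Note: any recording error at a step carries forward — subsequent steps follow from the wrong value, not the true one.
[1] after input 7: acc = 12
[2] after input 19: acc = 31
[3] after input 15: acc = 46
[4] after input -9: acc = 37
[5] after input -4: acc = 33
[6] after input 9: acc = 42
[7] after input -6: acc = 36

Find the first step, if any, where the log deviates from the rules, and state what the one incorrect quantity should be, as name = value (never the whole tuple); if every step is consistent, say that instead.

Recomputing the run from the initial state:
step 1: acc = 12
step 2: acc = 31
step 3: acc = 46
step 4: acc = 37
step 5: acc = 33
step 6: acc = 42
step 7: acc = 36
This matches the log at every step.

no error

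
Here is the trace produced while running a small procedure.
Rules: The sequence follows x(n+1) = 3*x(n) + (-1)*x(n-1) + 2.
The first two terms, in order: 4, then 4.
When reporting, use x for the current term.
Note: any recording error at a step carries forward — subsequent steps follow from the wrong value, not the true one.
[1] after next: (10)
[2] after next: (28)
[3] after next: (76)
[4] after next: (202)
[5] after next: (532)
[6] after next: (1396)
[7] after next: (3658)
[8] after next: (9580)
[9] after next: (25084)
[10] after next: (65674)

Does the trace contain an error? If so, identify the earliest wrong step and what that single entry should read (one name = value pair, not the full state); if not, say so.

Recomputing the run from the initial state:
step 1: x = 10
step 2: x = 28
step 3: x = 76
step 4: x = 202
step 5: x = 532
step 6: x = 1396
step 7: x = 3658
step 8: x = 9580
step 9: x = 25084
step 10: x = 65674
This matches the trace at every step.

no error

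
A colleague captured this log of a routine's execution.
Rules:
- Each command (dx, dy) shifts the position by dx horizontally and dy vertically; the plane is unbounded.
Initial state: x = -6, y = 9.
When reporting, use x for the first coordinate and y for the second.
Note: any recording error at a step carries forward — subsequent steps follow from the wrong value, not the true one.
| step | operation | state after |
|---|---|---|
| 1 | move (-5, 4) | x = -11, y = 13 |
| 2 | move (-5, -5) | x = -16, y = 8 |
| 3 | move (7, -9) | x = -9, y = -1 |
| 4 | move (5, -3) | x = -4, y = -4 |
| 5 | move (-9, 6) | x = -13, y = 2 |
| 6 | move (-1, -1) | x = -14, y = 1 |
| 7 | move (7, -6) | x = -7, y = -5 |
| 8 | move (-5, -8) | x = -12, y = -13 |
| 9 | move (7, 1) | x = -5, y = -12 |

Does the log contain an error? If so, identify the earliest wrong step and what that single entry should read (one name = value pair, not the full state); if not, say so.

1. x = -6 + (-5) = -11, y = 9 + (4) = 13 (consistent with the log)
2. x = -11 + (-5) = -16, y = 13 + (-5) = 8 (checks out)
3. x = -16 + (7) = -9, y = 8 + (-9) = -1 (matches)
4. x = -9 + (5) = -4, y = -1 + (-3) = -4 (verified)
5. x = -4 + (-9) = -13, y = -4 + (6) = 2 (agrees with the log)
6. x = -13 + (-1) = -14, y = 2 + (-1) = 1 (agrees with the log)
7. x = -14 + (7) = -7, y = 1 + (-6) = -5 (consistent with the log)
8. x = -7 + (-5) = -12, y = -5 + (-8) = -13 (same as recorded)
9. x = -12 + (7) = -5, y = -13 + (1) = -12 (agrees with the log)
All entries verified; no error found.

no error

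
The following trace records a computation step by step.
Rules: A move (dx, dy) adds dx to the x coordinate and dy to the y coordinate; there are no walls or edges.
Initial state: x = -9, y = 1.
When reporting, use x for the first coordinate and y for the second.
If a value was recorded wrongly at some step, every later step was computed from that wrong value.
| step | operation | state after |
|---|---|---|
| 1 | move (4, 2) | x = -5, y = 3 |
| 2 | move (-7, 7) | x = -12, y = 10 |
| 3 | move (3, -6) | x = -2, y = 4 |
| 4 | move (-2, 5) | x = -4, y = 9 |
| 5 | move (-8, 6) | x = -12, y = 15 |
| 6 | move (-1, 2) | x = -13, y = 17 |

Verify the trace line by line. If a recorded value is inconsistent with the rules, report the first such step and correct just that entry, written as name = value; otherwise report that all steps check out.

step 3, x = -9

step 1: x = -9 + (4) = -5, y = 1 + (2) = 3 -> agrees with the trace
step 2: x = -5 + (-7) = -12, y = 3 + (7) = 10 -> no discrepancy
step 3: x = -12 + (3) = -9, y = 10 + (-6) = 4 -> the trace disagrees here
That makes step 3 the first incorrect line — x = -9 is what it should show.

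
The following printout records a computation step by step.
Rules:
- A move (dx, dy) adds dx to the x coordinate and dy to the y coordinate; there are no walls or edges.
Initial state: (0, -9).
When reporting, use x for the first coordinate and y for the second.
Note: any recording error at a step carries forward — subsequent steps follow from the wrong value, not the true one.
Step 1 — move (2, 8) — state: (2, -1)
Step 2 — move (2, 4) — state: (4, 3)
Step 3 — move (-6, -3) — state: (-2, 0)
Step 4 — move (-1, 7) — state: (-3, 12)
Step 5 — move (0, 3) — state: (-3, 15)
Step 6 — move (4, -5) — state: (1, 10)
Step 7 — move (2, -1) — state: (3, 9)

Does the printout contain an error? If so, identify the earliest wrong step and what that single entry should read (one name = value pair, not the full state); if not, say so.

step 4, y = 7

Recomputing the run from the initial state:
step 1: x = 2, y = -1
step 2: x = 4, y = 3
step 3: x = -2, y = 0
step 4: x = -3, y = 7
step 5: x = -3, y = 10
step 6: x = 1, y = 5
step 7: x = 3, y = 4
The first disagreement with the printout is at step 4, where the value should be y = 7.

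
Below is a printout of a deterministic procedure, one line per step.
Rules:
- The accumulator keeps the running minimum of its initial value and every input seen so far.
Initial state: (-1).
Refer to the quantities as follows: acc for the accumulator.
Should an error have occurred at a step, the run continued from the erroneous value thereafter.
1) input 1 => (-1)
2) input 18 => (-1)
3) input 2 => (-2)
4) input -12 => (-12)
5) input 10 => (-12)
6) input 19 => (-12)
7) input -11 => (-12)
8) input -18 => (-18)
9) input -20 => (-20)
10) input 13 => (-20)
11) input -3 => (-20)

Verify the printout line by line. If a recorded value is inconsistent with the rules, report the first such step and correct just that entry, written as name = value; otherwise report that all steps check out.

Recomputing the run from the initial state:
step 1: acc = -1
step 2: acc = -1
step 3: acc = -1
step 4: acc = -12
step 5: acc = -12
step 6: acc = -12
step 7: acc = -12
step 8: acc = -18
step 9: acc = -20
step 10: acc = -20
step 11: acc = -20
The first disagreement with the printout is at step 3, where the value should be acc = -1.

step 3, acc = -1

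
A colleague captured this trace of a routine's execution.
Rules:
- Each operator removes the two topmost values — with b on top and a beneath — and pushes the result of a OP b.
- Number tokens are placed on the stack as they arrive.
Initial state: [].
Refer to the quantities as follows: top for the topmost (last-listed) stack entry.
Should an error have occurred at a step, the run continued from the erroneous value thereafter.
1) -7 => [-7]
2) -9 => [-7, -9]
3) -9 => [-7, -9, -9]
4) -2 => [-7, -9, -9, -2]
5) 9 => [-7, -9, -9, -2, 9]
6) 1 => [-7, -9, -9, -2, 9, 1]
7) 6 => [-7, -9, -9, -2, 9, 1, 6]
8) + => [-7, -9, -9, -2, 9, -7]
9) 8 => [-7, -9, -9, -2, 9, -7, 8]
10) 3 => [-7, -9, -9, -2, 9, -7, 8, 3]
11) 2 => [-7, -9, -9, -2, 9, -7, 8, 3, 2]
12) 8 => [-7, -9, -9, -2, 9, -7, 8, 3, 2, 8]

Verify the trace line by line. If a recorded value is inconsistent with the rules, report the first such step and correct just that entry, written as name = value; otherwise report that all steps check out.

step 1: push -7: top = -7 -> exactly as logged
step 2: push -9: top = -9 -> exactly as logged
step 3: push -9: top = -9 -> verified
step 4: push -2: top = -2 -> confirmed correct
step 5: push 9: top = 9 -> matches
step 6: push 1: top = 1 -> no discrepancy
step 7: push 6: top = 6 -> matches
step 8: 1 + 6 = 7 -> the recorded entry deviates here
The audit stops at step 8: the recorded entry is wrong and should be top = 7.

step 8, top = 7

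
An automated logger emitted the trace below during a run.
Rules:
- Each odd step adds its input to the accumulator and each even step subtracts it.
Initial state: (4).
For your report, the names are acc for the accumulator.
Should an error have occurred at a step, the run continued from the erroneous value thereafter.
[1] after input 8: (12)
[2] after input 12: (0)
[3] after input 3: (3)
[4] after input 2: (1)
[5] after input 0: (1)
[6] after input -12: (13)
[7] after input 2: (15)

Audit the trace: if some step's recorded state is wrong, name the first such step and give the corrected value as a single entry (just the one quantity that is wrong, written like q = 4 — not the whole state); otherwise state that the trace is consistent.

no error

Recomputing the run from the initial state:
step 1: acc = 12
step 2: acc = 0
step 3: acc = 3
step 4: acc = 1
step 5: acc = 1
step 6: acc = 13
step 7: acc = 15
This matches the trace at every step.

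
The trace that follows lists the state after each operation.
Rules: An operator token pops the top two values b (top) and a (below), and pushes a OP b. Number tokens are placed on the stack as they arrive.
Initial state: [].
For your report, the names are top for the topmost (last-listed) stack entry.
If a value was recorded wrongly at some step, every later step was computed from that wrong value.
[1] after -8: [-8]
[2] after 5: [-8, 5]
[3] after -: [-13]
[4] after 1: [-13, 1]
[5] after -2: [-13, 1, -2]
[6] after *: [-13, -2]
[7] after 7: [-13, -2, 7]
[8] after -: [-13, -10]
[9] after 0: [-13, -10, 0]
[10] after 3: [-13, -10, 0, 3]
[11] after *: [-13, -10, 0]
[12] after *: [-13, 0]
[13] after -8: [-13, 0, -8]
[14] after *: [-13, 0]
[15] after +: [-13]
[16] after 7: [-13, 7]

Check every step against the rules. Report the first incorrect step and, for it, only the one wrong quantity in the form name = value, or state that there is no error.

step 8, top = -9

Recomputing the run from the initial state:
step 1: [-8]
step 2: [-8, 5]
step 3: [-13]
step 4: [-13, 1]
step 5: [-13, 1, -2]
step 6: [-13, -2]
step 7: [-13, -2, 7]
step 8: [-13, -9]
step 9: [-13, -9, 0]
step 10: [-13, -9, 0, 3]
step 11: [-13, -9, 0]
step 12: [-13, 0]
step 13: [-13, 0, -8]
step 14: [-13, 0]
step 15: [-13]
step 16: [-13, 7]
The first disagreement with the trace is at step 8, where the value should be top = -9.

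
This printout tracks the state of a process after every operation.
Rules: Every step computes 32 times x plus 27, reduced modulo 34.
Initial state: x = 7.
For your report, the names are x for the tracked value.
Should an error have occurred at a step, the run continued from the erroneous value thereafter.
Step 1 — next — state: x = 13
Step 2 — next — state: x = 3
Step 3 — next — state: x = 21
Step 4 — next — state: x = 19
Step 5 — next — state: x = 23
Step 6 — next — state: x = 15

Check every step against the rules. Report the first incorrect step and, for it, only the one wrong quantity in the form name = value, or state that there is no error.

Recomputing the run from the initial state:
step 1: x = 13
step 2: x = 1
step 3: x = 25
step 4: x = 11
step 5: x = 5
step 6: x = 17
The first disagreement with the printout is at step 2, where the value should be x = 1.

step 2, x = 1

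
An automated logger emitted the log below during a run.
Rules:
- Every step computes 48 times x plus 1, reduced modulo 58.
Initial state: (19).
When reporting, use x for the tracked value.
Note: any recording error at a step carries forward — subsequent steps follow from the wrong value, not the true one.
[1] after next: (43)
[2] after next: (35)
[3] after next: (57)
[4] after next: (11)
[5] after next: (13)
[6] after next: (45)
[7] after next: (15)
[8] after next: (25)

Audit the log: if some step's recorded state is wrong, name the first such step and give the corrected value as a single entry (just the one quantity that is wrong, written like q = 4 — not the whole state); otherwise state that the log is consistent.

step 5, x = 7

Recomputing the run from the initial state:
step 1: x = 43
step 2: x = 35
step 3: x = 57
step 4: x = 11
step 5: x = 7
step 6: x = 47
step 7: x = 53
step 8: x = 51
The first disagreement with the log is at step 5, where the value should be x = 7.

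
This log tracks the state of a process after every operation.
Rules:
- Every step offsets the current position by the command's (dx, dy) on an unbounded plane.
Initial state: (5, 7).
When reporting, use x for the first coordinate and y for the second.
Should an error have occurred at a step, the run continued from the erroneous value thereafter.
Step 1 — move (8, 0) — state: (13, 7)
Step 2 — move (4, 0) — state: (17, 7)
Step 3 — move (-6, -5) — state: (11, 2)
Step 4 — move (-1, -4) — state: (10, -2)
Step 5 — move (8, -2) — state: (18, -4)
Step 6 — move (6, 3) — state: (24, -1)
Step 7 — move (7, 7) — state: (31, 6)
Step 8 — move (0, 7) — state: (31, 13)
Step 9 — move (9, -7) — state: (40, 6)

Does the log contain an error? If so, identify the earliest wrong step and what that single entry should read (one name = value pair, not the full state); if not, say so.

no error

step 1: x = 5 + (8) = 13, y = 7 + (0) = 7 -> no discrepancy
step 2: x = 13 + (4) = 17, y = 7 + (0) = 7 -> same as recorded
step 3: x = 17 + (-6) = 11, y = 7 + (-5) = 2 -> confirmed correct
step 4: x = 11 + (-1) = 10, y = 2 + (-4) = -2 -> agrees with the log
step 5: x = 10 + (8) = 18, y = -2 + (-2) = -4 -> checks out
step 6: x = 18 + (6) = 24, y = -4 + (3) = -1 -> no discrepancy
step 7: x = 24 + (7) = 31, y = -1 + (7) = 6 -> in agreement
step 8: x = 31 + (0) = 31, y = 6 + (7) = 13 -> agrees with the log
step 9: x = 31 + (9) = 40, y = 13 + (-7) = 6 -> no discrepancy
Every step is consistent.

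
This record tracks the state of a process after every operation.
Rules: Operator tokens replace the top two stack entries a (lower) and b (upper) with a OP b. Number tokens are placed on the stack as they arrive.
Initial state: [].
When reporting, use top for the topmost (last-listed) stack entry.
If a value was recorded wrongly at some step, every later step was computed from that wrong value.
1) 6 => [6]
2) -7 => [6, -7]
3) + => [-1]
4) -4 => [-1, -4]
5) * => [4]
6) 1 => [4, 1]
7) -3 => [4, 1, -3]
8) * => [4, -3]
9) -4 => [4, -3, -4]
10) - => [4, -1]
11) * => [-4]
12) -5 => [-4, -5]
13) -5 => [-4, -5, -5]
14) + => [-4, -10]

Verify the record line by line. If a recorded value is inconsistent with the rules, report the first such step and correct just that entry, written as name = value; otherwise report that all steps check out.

Step 1: push 6: top = 6 — exactly as logged.
Step 2: push -7: top = -7 — in agreement.
Step 3: 6 + -7 = -1 — in agreement.
Step 4: push -4: top = -4 — checks out.
Step 5: -1 * -4 = 4 — verified.
Step 6: push 1: top = 1 — in agreement.
Step 7: push -3: top = -3 — in agreement.
Step 8: 1 * -3 = -3 — exactly as logged.
Step 9: push -4: top = -4 — matches.
Step 10: -3 - -4 = 1 — first mismatch against the record.
The earliest wrong entry is at step 10: it should read top = 1.

step 10, top = 1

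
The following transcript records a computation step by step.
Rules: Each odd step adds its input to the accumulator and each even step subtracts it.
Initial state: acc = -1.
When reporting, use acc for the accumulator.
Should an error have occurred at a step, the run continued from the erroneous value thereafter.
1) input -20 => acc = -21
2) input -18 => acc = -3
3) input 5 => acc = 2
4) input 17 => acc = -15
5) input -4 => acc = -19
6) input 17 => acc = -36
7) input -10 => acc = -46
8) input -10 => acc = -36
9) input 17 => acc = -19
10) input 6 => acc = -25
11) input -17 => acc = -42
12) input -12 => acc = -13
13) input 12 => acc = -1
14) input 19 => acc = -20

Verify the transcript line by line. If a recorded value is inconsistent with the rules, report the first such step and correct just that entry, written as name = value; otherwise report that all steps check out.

step 12, acc = -30

step 1: acc = -1 + -20 = -21 -> matches
step 2: acc = -21 - -18 = -3 -> consistent with the transcript
step 3: acc = -3 + 5 = 2 -> confirmed correct
step 4: acc = 2 - 17 = -15 -> matches
step 5: acc = -15 + -4 = -19 -> checks out
step 6: acc = -19 - 17 = -36 -> consistent with the transcript
step 7: acc = -36 + -10 = -46 -> agrees with the transcript
step 8: acc = -46 - -10 = -36 -> consistent with the transcript
step 9: acc = -36 + 17 = -19 -> verified
step 10: acc = -19 - 6 = -25 -> no discrepancy
step 11: acc = -25 + -17 = -42 -> exactly as logged
step 12: acc = -42 - -12 = -30 -> the entry is off here
The earliest wrong entry is at step 12: it should read acc = -30.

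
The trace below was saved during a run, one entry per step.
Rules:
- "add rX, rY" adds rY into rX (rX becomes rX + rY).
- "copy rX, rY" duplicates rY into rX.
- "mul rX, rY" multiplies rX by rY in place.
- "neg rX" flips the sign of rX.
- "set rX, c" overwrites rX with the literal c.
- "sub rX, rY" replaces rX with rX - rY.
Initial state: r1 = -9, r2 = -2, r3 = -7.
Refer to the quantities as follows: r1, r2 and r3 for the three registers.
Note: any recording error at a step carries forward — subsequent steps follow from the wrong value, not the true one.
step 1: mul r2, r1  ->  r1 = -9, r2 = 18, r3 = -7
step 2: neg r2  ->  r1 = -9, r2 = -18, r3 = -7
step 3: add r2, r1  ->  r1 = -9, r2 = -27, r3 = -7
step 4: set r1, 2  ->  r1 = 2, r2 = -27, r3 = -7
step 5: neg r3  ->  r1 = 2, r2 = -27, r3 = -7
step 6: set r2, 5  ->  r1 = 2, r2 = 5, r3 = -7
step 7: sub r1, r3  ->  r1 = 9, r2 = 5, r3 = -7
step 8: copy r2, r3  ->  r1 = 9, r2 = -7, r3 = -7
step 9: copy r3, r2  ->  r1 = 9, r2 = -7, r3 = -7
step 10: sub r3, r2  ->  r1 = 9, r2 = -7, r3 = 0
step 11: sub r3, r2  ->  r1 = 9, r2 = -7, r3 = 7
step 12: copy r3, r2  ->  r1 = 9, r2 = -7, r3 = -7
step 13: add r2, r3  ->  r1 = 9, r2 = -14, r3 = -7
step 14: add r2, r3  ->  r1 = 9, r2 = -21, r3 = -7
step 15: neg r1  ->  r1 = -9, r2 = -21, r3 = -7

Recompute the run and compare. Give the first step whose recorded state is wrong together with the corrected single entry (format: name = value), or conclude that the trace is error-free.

step 5, r3 = 7

1. r2 = -2 * -9 = 18 (verified)
2. r2 = -(18) = -18 (confirmed correct)
3. r2 = -18 + -9 = -27 (exactly as logged)
4. r1 = 2 (verified)
5. r3 = -(-7) = 7 (the entry is off here)
First incorrect step: 5; the correct value is r3 = 7.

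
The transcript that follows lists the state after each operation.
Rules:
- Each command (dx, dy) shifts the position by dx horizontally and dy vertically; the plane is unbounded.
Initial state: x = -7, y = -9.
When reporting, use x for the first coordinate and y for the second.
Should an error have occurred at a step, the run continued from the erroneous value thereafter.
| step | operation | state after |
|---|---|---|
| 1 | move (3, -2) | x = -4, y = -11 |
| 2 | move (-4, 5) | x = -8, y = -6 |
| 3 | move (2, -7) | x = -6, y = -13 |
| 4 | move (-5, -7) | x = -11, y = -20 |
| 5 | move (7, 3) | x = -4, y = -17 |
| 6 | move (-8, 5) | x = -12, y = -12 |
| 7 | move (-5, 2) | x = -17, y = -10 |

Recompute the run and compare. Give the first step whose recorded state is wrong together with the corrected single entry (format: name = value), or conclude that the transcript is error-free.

step 1: x = -7 + (3) = -4, y = -9 + (-2) = -11 -> consistent with the transcript
step 2: x = -4 + (-4) = -8, y = -11 + (5) = -6 -> checks out
step 3: x = -8 + (2) = -6, y = -6 + (-7) = -13 -> agrees with the transcript
step 4: x = -6 + (-5) = -11, y = -13 + (-7) = -20 -> verified
step 5: x = -11 + (7) = -4, y = -20 + (3) = -17 -> in agreement
step 6: x = -4 + (-8) = -12, y = -17 + (5) = -12 -> consistent with the transcript
step 7: x = -12 + (-5) = -17, y = -12 + (2) = -10 -> checks out
Every step is consistent.

no error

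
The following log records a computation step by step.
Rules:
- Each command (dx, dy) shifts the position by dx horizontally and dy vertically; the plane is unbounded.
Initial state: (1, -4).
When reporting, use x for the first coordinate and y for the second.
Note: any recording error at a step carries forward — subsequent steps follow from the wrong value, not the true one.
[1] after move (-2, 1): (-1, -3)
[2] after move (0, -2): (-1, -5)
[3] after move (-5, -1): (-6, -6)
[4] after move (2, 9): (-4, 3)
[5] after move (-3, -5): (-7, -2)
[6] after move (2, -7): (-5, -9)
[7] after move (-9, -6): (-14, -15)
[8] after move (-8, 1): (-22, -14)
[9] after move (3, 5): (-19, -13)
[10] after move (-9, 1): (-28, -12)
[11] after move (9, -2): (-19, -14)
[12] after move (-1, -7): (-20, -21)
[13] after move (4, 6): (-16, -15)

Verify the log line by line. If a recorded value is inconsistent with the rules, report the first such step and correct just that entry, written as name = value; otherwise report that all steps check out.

step 9, y = -9

Step 1: x = 1 + (-2) = -1, y = -4 + (1) = -3 — confirmed correct.
Step 2: x = -1 + (0) = -1, y = -3 + (-2) = -5 — confirmed correct.
Step 3: x = -1 + (-5) = -6, y = -5 + (-1) = -6 — confirmed correct.
Step 4: x = -6 + (2) = -4, y = -6 + (9) = 3 — confirmed correct.
Step 5: x = -4 + (-3) = -7, y = 3 + (-5) = -2 — verified.
Step 6: x = -7 + (2) = -5, y = -2 + (-7) = -9 — same as recorded.
Step 7: x = -5 + (-9) = -14, y = -9 + (-6) = -15 — matches.
Step 8: x = -14 + (-8) = -22, y = -15 + (1) = -14 — in agreement.
Step 9: x = -22 + (3) = -19, y = -14 + (5) = -9 — the recorded entry deviates here.
First incorrect step: 9; the correct value is y = -9.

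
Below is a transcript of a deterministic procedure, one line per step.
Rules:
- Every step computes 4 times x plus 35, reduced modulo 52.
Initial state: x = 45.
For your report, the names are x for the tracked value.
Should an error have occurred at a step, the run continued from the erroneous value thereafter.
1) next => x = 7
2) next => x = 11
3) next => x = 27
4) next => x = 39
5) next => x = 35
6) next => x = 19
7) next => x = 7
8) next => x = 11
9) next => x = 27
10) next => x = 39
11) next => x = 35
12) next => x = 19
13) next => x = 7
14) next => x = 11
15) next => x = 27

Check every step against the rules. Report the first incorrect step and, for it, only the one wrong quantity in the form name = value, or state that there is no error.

no error

Recomputing the run from the initial state:
step 1: x = 7
step 2: x = 11
step 3: x = 27
step 4: x = 39
step 5: x = 35
step 6: x = 19
step 7: x = 7
step 8: x = 11
step 9: x = 27
step 10: x = 39
step 11: x = 35
step 12: x = 19
step 13: x = 7
step 14: x = 11
step 15: x = 27
This matches the transcript at every step.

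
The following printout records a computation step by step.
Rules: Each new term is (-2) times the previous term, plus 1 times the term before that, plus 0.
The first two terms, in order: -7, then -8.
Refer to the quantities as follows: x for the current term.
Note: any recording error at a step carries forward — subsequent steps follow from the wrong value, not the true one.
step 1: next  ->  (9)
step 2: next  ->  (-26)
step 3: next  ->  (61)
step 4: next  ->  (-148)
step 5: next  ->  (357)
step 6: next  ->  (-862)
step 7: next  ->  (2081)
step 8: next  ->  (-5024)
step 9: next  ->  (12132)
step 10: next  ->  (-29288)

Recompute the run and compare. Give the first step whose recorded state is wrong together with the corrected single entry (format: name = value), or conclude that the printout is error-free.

step 9, x = 12129

1. x = -2*(-8) + (1)*(-7) + (0) = 9 (consistent with the printout)
2. x = -2*(9) + (1)*(-8) + (0) = -26 (exactly as logged)
3. x = -2*(-26) + (1)*(9) + (0) = 61 (no discrepancy)
4. x = -2*(61) + (1)*(-26) + (0) = -148 (exactly as logged)
5. x = -2*(-148) + (1)*(61) + (0) = 357 (exactly as logged)
6. x = -2*(357) + (1)*(-148) + (0) = -862 (checks out)
7. x = -2*(-862) + (1)*(357) + (0) = 2081 (verified)
8. x = -2*(2081) + (1)*(-862) + (0) = -5024 (verified)
9. x = -2*(-5024) + (1)*(2081) + (0) = 12129 (not what was recorded)
First deviation found at step 9; the corrected entry is x = 12129.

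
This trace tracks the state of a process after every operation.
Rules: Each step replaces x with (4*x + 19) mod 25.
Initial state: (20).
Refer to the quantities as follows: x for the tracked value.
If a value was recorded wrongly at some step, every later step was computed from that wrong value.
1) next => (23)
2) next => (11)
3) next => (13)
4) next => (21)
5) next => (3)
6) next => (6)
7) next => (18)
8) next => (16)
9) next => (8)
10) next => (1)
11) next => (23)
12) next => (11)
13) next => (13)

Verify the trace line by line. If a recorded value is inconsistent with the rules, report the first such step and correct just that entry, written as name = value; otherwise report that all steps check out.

step 1, x = 24

step 1: x = (4*20 + 19) mod 25 = 24 -> first mismatch against the trace
The audit stops at step 1: the recorded entry is wrong and should be x = 24.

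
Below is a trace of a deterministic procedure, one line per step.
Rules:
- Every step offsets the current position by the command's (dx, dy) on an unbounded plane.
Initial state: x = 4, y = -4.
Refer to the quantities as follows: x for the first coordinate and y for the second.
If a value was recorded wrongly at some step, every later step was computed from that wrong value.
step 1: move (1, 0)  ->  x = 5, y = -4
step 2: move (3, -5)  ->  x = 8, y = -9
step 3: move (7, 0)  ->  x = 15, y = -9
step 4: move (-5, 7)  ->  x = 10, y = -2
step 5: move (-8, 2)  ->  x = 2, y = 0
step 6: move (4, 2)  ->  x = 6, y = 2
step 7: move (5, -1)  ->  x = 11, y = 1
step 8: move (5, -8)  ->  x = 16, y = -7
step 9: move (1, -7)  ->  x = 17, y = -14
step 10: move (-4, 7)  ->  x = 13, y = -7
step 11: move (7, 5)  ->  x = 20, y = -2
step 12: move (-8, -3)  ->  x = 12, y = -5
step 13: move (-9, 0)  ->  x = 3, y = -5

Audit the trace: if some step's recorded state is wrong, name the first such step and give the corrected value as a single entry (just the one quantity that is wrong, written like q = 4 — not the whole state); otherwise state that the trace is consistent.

no error

Step 1: x = 4 + (1) = 5, y = -4 + (0) = -4 — verified.
Step 2: x = 5 + (3) = 8, y = -4 + (-5) = -9 — agrees with the trace.
Step 3: x = 8 + (7) = 15, y = -9 + (0) = -9 — agrees with the trace.
Step 4: x = 15 + (-5) = 10, y = -9 + (7) = -2 — checks out.
Step 5: x = 10 + (-8) = 2, y = -2 + (2) = 0 — verified.
Step 6: x = 2 + (4) = 6, y = 0 + (2) = 2 — no discrepancy.
Step 7: x = 6 + (5) = 11, y = 2 + (-1) = 1 — agrees with the trace.
Step 8: x = 11 + (5) = 16, y = 1 + (-8) = -7 — in agreement.
Step 9: x = 16 + (1) = 17, y = -7 + (-7) = -14 — same as recorded.
Step 10: x = 17 + (-4) = 13, y = -14 + (7) = -7 — in agreement.
Step 11: x = 13 + (7) = 20, y = -7 + (5) = -2 — consistent with the trace.
Step 12: x = 20 + (-8) = 12, y = -2 + (-3) = -5 — no discrepancy.
Step 13: x = 12 + (-9) = 3, y = -5 + (0) = -5 — in agreement.
The recomputation confirms every line.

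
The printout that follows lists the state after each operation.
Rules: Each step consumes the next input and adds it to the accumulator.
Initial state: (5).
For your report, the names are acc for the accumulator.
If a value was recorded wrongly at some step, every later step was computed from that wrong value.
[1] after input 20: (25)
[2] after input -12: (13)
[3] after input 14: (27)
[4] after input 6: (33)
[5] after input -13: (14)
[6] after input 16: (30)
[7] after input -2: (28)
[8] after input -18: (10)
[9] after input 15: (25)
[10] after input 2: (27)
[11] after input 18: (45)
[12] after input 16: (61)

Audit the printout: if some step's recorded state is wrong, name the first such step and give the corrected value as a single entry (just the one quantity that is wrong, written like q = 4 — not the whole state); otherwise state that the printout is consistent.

step 5, acc = 20

step 1: acc = 5 + 20 = 25 -> exactly as logged
step 2: acc = 25 + -12 = 13 -> agrees with the printout
step 3: acc = 13 + 14 = 27 -> in agreement
step 4: acc = 27 + 6 = 33 -> matches
step 5: acc = 33 + -13 = 20 -> the printout has a different value
The audit stops at step 5: the recorded entry is wrong and should be acc = 20.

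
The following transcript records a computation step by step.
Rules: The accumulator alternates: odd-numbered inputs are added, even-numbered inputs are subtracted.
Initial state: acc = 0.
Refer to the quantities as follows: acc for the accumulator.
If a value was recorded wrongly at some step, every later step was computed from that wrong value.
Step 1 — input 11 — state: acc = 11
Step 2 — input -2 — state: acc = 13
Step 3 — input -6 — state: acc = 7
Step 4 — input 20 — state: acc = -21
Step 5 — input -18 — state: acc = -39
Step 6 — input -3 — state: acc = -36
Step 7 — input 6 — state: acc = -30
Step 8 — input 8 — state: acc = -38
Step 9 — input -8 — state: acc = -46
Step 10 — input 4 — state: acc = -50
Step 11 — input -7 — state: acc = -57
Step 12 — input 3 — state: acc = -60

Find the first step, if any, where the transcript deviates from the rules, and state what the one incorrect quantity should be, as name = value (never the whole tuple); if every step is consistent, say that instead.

Recomputing the run from the initial state:
step 1: acc = 11
step 2: acc = 13
step 3: acc = 7
step 4: acc = -13
step 5: acc = -31
step 6: acc = -28
step 7: acc = -22
step 8: acc = -30
step 9: acc = -38
step 10: acc = -42
step 11: acc = -49
step 12: acc = -52
The first disagreement with the transcript is at step 4, where the value should be acc = -13.

step 4, acc = -13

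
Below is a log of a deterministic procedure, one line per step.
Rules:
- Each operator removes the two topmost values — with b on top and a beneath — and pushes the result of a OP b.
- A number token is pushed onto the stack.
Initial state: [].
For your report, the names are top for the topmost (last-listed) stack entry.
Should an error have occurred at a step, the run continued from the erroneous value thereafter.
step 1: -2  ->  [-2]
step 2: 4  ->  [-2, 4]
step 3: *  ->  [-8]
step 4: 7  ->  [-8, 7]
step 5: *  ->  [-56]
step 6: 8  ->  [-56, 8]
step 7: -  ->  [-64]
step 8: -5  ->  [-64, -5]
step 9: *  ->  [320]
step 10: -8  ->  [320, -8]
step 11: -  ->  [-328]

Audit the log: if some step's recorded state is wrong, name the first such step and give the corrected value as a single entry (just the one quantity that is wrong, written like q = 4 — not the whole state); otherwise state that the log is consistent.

Recomputing the run from the initial state:
step 1: [-2]
step 2: [-2, 4]
step 3: [-8]
step 4: [-8, 7]
step 5: [-56]
step 6: [-56, 8]
step 7: [-64]
step 8: [-64, -5]
step 9: [320]
step 10: [320, -8]
step 11: [328]
The first disagreement with the log is at step 11, where the value should be top = 328.

step 11, top = 328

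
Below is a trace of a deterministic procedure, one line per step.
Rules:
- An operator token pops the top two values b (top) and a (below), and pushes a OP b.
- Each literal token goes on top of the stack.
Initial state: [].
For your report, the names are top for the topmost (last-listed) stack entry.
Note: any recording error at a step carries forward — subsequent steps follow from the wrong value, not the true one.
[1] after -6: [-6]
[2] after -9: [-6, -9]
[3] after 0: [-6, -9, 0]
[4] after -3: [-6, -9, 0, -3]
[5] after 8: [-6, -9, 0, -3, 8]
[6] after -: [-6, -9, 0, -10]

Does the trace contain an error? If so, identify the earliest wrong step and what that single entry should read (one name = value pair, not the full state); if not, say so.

step 6, top = -11

step 1: push -6: top = -6 -> same as recorded
step 2: push -9: top = -9 -> same as recorded
step 3: push 0: top = 0 -> same as recorded
step 4: push -3: top = -3 -> verified
step 5: push 8: top = 8 -> verified
step 6: -3 - 8 = -11 -> the trace has a different value
Step 6 is the first one off; corrected, top = -11.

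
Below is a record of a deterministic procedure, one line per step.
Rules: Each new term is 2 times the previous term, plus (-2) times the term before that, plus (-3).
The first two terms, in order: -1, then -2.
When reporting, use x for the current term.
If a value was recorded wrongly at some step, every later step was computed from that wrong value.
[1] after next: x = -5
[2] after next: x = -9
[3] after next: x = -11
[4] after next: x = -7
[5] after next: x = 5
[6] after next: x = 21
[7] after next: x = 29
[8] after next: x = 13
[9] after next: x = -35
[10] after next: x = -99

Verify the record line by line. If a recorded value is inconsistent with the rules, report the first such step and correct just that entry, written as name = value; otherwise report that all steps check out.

no error

Recomputing the run from the initial state:
step 1: x = -5
step 2: x = -9
step 3: x = -11
step 4: x = -7
step 5: x = 5
step 6: x = 21
step 7: x = 29
step 8: x = 13
step 9: x = -35
step 10: x = -99
This matches the record at every step.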